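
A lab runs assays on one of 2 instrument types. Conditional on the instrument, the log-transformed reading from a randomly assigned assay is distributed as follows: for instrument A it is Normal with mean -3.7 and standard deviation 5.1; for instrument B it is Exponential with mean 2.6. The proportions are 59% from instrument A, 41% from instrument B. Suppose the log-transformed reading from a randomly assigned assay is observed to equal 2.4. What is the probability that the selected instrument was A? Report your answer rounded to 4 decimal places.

0.2648

Likelihoods f(2.4 | ·): A: 0.038255; B: 0.152806.
Posterior ∝ prior × likelihood. Numerator for A: 0.59·0.038255 = 0.0225705.
Normalizing constant: 0.59·0.038255 + 0.41·0.152806 = 0.0852208.
P(A | observation) = 0.0225705 / 0.0852208 = 0.264847.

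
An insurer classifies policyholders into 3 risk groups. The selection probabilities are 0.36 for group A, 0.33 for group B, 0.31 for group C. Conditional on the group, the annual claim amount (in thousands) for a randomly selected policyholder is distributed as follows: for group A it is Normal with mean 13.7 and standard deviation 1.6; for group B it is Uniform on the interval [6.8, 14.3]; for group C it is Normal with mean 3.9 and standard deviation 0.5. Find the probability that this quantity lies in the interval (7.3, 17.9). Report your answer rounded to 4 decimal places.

0.6664

Conditional on each group, P(7.3 < X < 17.9): A: 0.995636; B: 0.933333; C: 5.23093e-12.
By total probability, P(7.3 < X < 17.9) = 0.36·0.995636 + 0.33·0.933333 + 0.31·5.23093e-12 = 0.666429.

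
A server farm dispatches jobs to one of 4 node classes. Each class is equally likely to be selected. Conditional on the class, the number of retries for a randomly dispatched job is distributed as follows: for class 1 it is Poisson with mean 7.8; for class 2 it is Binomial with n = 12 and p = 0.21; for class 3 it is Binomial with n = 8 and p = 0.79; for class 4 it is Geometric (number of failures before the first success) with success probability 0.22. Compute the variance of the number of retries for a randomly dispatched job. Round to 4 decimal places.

Per component, 1: μ=7.8, E[X²]=68.64; 2: μ=2.52, E[X²]=8.3412; 3: μ=6.32, E[X²]=41.2696; 4: μ=3.54545, E[X²]=28.686.
E[X] = 0.25·7.8 + 0.25·2.52 + 0.25·6.32 + 0.25·3.54545 = 5.04636.
E[X²] = 0.25·68.64 + 0.25·8.3412 + 0.25·41.2696 + 0.25·28.686 = 36.7342.
Var(X) = E[X²] − (E[X])² = 36.7342 − 25.4658 = 11.2684.

11.2684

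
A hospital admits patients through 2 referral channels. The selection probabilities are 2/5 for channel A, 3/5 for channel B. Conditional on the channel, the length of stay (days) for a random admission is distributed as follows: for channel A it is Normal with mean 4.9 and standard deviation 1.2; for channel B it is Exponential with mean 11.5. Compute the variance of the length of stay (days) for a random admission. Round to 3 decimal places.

90.380

Per component, A: μ=4.9, E[X²]=25.45; B: μ=11.5, E[X²]=264.5.
E[X] = 0.4·4.9 + 0.6·11.5 = 8.86.
E[X²] = 0.4·25.45 + 0.6·264.5 = 168.88.
Var(X) = E[X²] − (E[X])² = 168.88 − 78.4996 = 90.3804.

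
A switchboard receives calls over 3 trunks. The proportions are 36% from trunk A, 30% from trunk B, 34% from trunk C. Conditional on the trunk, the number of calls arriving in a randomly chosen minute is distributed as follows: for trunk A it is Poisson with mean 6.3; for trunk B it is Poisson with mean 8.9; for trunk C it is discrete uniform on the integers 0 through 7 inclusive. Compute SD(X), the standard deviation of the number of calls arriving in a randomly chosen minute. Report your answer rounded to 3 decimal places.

3.374

Per component, A: μ=6.3, E[X²]=45.99; B: μ=8.9, E[X²]=88.11; C: μ=3.5, E[X²]=17.5.
E[X] = 0.36·6.3 + 0.3·8.9 + 0.34·3.5 = 6.128.
E[X²] = 0.36·45.99 + 0.3·88.11 + 0.34·17.5 = 48.9394.
Var(X) = E[X²] − (E[X])² = 48.9394 − 37.5524 = 11.387.
SD(X) = √11.387 = 3.37447.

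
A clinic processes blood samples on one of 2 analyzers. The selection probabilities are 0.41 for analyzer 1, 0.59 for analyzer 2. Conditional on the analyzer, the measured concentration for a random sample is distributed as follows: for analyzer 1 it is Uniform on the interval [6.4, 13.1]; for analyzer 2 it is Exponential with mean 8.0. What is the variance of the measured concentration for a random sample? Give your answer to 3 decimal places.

40.035

Per component, 1: μ=9.75, E[X²]=98.8033; 2: μ=8, E[X²]=128.
E[X] = 0.41·9.75 + 0.59·8 = 8.7175.
E[X²] = 0.41·98.8033 + 0.59·128 = 116.029.
Var(X) = E[X²] − (E[X])² = 116.029 − 75.9948 = 40.0346.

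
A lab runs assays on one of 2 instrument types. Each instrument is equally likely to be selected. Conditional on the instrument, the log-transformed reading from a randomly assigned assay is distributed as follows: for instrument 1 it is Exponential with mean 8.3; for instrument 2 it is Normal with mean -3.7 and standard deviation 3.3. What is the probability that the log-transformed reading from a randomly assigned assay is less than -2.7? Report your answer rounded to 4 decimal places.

0.3095

Conditional on each instrument, P(X < -2.7): 1: 0; 2: 0.619067.
By total probability, P(X < -2.7) = 0.5·0 + 0.5·0.619067 = 0.309533.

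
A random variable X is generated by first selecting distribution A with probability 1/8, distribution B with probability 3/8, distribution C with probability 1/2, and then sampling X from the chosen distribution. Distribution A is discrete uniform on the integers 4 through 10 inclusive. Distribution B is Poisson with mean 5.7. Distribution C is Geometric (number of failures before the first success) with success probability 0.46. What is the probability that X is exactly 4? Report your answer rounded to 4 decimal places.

0.0926

Conditional on each component, P(X = 4): A: 0.142857; B: 0.147167; C: 0.0391141.
By total probability, P(X = 4) = 0.125·0.142857 + 0.375·0.147167 + 0.5·0.0391141 = 0.0926017.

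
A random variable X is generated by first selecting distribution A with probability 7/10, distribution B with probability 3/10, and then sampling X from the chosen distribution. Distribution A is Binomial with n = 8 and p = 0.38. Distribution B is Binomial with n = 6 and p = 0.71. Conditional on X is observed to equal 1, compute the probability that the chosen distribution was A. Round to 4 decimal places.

Likelihoods P(X=1 | ·): A: 0.107057; B: 0.00873775.
Posterior ∝ prior × likelihood. Numerator for A: 0.7·0.107057 = 0.07494.
Normalizing constant: 0.7·0.107057 + 0.3·0.00873775 = 0.0775613.
P(A | observation) = 0.07494 / 0.0775613 = 0.966203.

0.9662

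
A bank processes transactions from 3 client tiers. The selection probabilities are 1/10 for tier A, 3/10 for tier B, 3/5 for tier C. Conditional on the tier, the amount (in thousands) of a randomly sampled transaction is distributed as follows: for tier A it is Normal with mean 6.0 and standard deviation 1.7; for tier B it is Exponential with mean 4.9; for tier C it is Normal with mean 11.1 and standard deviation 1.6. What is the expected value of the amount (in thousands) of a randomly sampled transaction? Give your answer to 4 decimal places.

8.7300

Component means — A: 6; B: 4.9; C: 11.1.
E[X] = 0.1·6 + 0.3·4.9 + 0.6·11.1 = 8.73.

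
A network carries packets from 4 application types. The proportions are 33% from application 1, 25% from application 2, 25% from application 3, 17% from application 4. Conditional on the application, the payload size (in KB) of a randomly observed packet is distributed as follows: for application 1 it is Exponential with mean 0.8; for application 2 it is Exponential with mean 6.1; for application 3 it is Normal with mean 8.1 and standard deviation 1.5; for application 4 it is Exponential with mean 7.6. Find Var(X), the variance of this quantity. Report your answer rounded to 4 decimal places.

Per component, 1: μ=0.8, E[X²]=1.28; 2: μ=6.1, E[X²]=74.42; 3: μ=8.1, E[X²]=67.86; 4: μ=7.6, E[X²]=115.52.
E[X] = 0.33·0.8 + 0.25·6.1 + 0.25·8.1 + 0.17·7.6 = 5.106.
E[X²] = 0.33·1.28 + 0.25·74.42 + 0.25·67.86 + 0.17·115.52 = 55.6308.
Var(X) = E[X²] − (E[X])² = 55.6308 − 26.0712 = 29.5596.

29.5596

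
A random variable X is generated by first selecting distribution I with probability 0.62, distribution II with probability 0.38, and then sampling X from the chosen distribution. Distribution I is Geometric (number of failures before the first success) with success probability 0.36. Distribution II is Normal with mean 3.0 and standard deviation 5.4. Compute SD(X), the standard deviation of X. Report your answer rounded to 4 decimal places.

Per component, I: μ=1.77778, E[X²]=8.09877; II: μ=3, E[X²]=38.16.
E[X] = 0.62·1.77778 + 0.38·3 = 2.24222.
E[X²] = 0.62·8.09877 + 0.38·38.16 = 19.522.
Var(X) = E[X²] − (E[X])² = 19.522 − 5.02756 = 14.4945.
SD(X) = √14.4945 = 3.80716.

3.8072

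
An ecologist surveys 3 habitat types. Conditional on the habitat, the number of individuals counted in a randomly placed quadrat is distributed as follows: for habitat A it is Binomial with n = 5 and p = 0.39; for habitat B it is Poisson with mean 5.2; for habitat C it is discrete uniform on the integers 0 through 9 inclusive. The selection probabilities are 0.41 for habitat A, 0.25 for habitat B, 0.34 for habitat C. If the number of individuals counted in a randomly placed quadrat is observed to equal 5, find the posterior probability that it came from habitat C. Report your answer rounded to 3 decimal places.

Likelihoods P(X=5 | ·): A: 0.00902242; B: 0.174785; C: 0.1.
Posterior ∝ prior × likelihood. Numerator for C: 0.34·0.1 = 0.034.
Normalizing constant: 0.41·0.00902242 + 0.25·0.174785 + 0.34·0.1 = 0.0813954.
P(C | observation) = 0.034 / 0.0813954 = 0.417714.

0.418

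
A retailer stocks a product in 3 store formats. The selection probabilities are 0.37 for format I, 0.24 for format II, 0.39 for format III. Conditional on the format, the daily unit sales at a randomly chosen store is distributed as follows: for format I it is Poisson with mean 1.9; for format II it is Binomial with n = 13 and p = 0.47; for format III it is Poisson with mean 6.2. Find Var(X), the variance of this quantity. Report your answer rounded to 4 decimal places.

8.1410

Per component, I: μ=1.9, E[X²]=5.51; II: μ=6.11, E[X²]=40.5704; III: μ=6.2, E[X²]=44.64.
E[X] = 0.37·1.9 + 0.24·6.11 + 0.39·6.2 = 4.5874.
E[X²] = 0.37·5.51 + 0.24·40.5704 + 0.39·44.64 = 29.1852.
Var(X) = E[X²] − (E[X])² = 29.1852 − 21.0442 = 8.14096.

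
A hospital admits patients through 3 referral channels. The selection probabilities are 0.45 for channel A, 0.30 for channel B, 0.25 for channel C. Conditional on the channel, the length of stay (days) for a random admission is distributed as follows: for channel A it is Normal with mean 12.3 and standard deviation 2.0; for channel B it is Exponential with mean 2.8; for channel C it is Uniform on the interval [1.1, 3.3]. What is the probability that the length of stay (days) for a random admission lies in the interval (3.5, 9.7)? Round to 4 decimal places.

Conditional on each channel, P(3.5 < X < 9.7): A: 0.0967951; B: 0.255209; C: 0.
By total probability, P(3.5 < X < 9.7) = 0.45·0.0967951 + 0.3·0.255209 + 0.25·0 = 0.120121.

0.1201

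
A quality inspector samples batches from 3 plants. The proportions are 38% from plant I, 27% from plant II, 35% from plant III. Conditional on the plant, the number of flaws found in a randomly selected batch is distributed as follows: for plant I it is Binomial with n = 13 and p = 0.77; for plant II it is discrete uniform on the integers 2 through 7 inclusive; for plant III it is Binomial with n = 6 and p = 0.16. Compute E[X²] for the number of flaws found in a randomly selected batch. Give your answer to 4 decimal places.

45.8107

For each component E[X²] = Var + (mean)², giving I: 102.502; II: 23.1667; III: 1.728.
Overall E[X²] = 0.38·102.502 + 0.27·23.1667 + 0.35·1.728 = 45.8107.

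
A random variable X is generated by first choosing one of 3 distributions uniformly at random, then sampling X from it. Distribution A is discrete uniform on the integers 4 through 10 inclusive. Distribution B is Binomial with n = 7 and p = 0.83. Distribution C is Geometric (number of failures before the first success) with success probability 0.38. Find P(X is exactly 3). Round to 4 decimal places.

Conditional on each component, P(X = 3): A: 0; B: 0.0167147; C: 0.0905646.
By total probability, P(X = 3) = 0.333333·0 + 0.333333·0.0167147 + 0.333333·0.0905646 = 0.0357598.

0.0358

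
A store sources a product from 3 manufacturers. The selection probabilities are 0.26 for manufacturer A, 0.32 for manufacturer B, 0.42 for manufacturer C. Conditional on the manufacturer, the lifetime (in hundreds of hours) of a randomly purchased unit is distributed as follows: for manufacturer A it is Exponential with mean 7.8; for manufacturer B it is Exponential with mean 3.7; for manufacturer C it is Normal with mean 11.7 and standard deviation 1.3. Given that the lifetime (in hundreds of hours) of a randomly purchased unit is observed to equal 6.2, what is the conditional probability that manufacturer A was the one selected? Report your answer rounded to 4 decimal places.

Likelihoods f(6.2 | ·): A: 0.0579025; B: 0.0505896; C: 3.98253e-05.
Posterior ∝ prior × likelihood. Numerator for A: 0.26·0.0579025 = 0.0150546.
Normalizing constant: 0.26·0.0579025 + 0.32·0.0505896 + 0.42·3.98253e-05 = 0.03126.
P(A | observation) = 0.0150546 / 0.03126 = 0.481594.

0.4816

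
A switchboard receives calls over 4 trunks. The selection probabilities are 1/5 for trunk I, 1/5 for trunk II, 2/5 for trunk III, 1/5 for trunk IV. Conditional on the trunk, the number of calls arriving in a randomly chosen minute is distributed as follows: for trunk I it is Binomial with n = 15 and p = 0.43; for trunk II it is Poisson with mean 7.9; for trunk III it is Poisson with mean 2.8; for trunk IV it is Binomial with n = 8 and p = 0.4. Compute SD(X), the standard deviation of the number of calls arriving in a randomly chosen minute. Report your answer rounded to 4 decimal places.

2.8929

Per component, I: μ=6.45, E[X²]=45.279; II: μ=7.9, E[X²]=70.31; III: μ=2.8, E[X²]=10.64; IV: μ=3.2, E[X²]=12.16.
E[X] = 0.2·6.45 + 0.2·7.9 + 0.4·2.8 + 0.2·3.2 = 4.63.
E[X²] = 0.2·45.279 + 0.2·70.31 + 0.4·10.64 + 0.2·12.16 = 29.8058.
Var(X) = E[X²] − (E[X])² = 29.8058 − 21.4369 = 8.3689.
SD(X) = √8.3689 = 2.89291.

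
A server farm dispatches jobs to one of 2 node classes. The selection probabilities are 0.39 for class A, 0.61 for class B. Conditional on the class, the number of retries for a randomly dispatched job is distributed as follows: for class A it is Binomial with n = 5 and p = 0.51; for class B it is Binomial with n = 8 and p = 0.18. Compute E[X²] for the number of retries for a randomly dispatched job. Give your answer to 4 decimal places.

5.0085

For each component E[X²] = Var + (mean)², giving A: 7.752; B: 3.2544.
Overall E[X²] = 0.39·7.752 + 0.61·3.2544 = 5.00846.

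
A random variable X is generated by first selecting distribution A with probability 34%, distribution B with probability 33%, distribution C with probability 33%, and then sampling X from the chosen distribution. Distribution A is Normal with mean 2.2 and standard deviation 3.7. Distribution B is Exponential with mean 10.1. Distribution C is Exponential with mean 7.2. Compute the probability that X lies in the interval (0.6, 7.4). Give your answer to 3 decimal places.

0.538

Conditional on each component, P(0.6 < X < 7.4): A: 0.587336; B: 0.461702; C: 0.562243.
By total probability, P(0.6 < X < 7.4) = 0.34·0.587336 + 0.33·0.461702 + 0.33·0.562243 = 0.537596.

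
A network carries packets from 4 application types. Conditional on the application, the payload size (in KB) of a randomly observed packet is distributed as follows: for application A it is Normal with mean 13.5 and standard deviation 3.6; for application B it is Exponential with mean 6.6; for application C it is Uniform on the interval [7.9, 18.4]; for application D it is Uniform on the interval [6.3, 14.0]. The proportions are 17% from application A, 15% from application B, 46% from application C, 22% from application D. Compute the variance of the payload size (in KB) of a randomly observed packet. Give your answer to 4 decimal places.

19.9807

Per component, A: μ=13.5, E[X²]=195.21; B: μ=6.6, E[X²]=87.12; C: μ=13.15, E[X²]=182.11; D: μ=10.15, E[X²]=107.963.
E[X] = 0.17·13.5 + 0.15·6.6 + 0.46·13.15 + 0.22·10.15 = 11.567.
E[X²] = 0.17·195.21 + 0.15·87.12 + 0.46·182.11 + 0.22·107.963 = 153.776.
Var(X) = E[X²] − (E[X])² = 153.776 − 133.795 = 19.9807.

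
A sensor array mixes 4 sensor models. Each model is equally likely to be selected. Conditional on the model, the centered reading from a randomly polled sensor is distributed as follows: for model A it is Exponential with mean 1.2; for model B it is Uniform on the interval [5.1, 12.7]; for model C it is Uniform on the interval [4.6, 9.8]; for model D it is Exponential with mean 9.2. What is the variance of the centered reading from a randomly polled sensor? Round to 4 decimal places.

33.6785

Per component, A: μ=1.2, E[X²]=2.88; B: μ=8.9, E[X²]=84.0233; C: μ=7.2, E[X²]=54.0933; D: μ=9.2, E[X²]=169.28.
E[X] = 0.25·1.2 + 0.25·8.9 + 0.25·7.2 + 0.25·9.2 = 6.625.
E[X²] = 0.25·2.88 + 0.25·84.0233 + 0.25·54.0933 + 0.25·169.28 = 77.5692.
Var(X) = E[X²] − (E[X])² = 77.5692 − 43.8906 = 33.6785.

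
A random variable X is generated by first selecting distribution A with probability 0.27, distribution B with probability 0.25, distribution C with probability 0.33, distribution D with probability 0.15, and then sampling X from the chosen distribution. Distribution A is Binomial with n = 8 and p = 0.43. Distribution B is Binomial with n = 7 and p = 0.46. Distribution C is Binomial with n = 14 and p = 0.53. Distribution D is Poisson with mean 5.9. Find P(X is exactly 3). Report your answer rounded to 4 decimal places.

0.1632

Conditional on each component, P(X = 3): A: 0.267897; B: 0.289679; C: 0.0133969; D: 0.0937707.
By total probability, P(X = 3) = 0.27·0.267897 + 0.25·0.289679 + 0.33·0.0133969 + 0.15·0.0937707 = 0.163238.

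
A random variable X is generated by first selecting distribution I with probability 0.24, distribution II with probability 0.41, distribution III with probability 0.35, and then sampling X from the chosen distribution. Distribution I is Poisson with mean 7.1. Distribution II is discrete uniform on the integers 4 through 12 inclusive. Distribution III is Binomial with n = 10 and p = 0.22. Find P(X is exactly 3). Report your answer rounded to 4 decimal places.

0.0904

Conditional on each component, P(X = 3): I: 0.049219; II: 0; III: 0.224446.
By total probability, P(X = 3) = 0.24·0.049219 + 0.41·0 + 0.35·0.224446 = 0.0903686.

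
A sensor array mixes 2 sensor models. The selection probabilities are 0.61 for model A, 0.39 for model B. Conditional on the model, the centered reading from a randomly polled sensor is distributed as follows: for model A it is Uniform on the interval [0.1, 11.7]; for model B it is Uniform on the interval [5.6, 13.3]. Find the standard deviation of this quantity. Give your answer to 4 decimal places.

3.4300

Per component, A: μ=5.9, E[X²]=46.0233; B: μ=9.45, E[X²]=94.2433.
E[X] = 0.61·5.9 + 0.39·9.45 = 7.2845.
E[X²] = 0.61·46.0233 + 0.39·94.2433 = 64.8291.
Var(X) = E[X²] − (E[X])² = 64.8291 − 53.0639 = 11.7652.
SD(X) = √11.7652 = 3.43004.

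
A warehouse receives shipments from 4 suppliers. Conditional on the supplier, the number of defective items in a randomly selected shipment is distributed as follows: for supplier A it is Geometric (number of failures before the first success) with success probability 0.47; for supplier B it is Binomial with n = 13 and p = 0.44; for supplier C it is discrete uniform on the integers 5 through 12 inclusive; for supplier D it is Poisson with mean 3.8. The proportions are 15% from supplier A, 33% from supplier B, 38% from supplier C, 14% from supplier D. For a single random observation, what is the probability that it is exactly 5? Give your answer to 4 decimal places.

Conditional on each supplier, P(X = 5): A: 0.0196552; B: 0.20528; C: 0.125; D: 0.147713.
By total probability, P(X = 5) = 0.15·0.0196552 + 0.33·0.20528 + 0.38·0.125 + 0.14·0.147713 = 0.13887.

0.1389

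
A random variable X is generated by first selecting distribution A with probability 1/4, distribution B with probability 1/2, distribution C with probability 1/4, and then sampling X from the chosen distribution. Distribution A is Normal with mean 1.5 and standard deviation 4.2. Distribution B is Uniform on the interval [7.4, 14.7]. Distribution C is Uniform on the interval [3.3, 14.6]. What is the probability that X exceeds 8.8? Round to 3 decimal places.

Conditional on each component, P(X > 8.8): A: 0.041097; B: 0.808219; C: 0.513274.
By total probability, P(X > 8.8) = 0.25·0.041097 + 0.5·0.808219 + 0.25·0.513274 = 0.542702.

0.543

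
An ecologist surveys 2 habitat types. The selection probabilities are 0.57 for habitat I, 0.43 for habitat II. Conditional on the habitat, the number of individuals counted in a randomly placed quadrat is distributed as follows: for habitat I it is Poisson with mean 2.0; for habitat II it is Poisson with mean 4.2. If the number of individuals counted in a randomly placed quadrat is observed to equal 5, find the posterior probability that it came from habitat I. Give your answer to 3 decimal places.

Likelihoods P(X=5 | ·): I: 0.0360894; II: 0.163316.
Posterior ∝ prior × likelihood. Numerator for I: 0.57·0.0360894 = 0.020571.
Normalizing constant: 0.57·0.0360894 + 0.43·0.163316 = 0.0907968.
P(I | observation) = 0.020571 / 0.0907968 = 0.22656.

0.227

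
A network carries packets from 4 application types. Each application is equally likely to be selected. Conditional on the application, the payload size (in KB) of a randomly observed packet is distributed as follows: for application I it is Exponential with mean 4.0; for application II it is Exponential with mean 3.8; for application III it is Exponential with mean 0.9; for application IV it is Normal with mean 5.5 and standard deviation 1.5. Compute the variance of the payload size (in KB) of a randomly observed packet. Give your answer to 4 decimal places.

Per component, I: μ=4, E[X²]=32; II: μ=3.8, E[X²]=28.88; III: μ=0.9, E[X²]=1.62; IV: μ=5.5, E[X²]=32.5.
E[X] = 0.25·4 + 0.25·3.8 + 0.25·0.9 + 0.25·5.5 = 3.55.
E[X²] = 0.25·32 + 0.25·28.88 + 0.25·1.62 + 0.25·32.5 = 23.75.
Var(X) = E[X²] − (E[X])² = 23.75 − 12.6025 = 11.1475.

11.1475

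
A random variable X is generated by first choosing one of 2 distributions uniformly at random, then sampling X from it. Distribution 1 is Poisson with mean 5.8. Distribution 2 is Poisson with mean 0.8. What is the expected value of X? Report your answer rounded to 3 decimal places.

3.300

Component means — 1: 5.8; 2: 0.8.
E[X] = 0.5·5.8 + 0.5·0.8 = 3.3.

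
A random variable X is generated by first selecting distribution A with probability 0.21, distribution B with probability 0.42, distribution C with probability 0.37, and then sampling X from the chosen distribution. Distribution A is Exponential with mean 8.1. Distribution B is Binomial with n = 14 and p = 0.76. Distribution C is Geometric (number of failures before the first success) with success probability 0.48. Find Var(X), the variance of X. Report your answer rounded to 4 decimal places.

34.2728

Per component, A: μ=8.1, E[X²]=131.22; B: μ=10.64, E[X²]=115.763; C: μ=1.08333, E[X²]=3.43056.
E[X] = 0.21·8.1 + 0.42·10.64 + 0.37·1.08333 = 6.57063.
E[X²] = 0.21·131.22 + 0.42·115.763 + 0.37·3.43056 = 77.446.
Var(X) = E[X²] − (E[X])² = 77.446 − 43.1732 = 34.2728.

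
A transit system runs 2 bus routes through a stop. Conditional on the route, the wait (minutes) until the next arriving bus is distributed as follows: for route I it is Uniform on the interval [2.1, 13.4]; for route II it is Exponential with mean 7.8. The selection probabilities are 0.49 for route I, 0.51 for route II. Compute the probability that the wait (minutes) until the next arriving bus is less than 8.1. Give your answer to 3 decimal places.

0.590

Conditional on each route, P(X < 8.1): I: 0.530973; II: 0.646001.
By total probability, P(X < 8.1) = 0.49·0.530973 + 0.51·0.646001 = 0.589638.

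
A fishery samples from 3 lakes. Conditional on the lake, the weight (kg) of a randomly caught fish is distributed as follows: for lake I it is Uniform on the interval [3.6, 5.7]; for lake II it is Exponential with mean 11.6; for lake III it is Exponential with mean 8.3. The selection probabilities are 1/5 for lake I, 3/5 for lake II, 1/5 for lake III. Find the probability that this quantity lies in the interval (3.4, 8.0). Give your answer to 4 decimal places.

Conditional on each lake, P(3.4 < X < 8.0): I: 1; II: 0.244196; III: 0.282471.
By total probability, P(3.4 < X < 8.0) = 0.2·1 + 0.6·0.244196 + 0.2·0.282471 = 0.403012.

0.4030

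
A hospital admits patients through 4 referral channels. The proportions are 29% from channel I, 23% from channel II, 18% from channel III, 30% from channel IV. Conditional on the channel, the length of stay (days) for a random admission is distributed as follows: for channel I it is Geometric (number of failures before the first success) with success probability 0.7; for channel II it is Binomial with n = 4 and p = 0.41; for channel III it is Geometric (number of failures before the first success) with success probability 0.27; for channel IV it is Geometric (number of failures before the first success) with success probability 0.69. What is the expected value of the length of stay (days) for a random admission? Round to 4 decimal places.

1.1229

Component means — I: 0.428571; II: 1.64; III: 2.7037; IV: 0.449275.
E[X] = 0.29·0.428571 + 0.23·1.64 + 0.18·2.7037 + 0.3·0.449275 = 1.12293.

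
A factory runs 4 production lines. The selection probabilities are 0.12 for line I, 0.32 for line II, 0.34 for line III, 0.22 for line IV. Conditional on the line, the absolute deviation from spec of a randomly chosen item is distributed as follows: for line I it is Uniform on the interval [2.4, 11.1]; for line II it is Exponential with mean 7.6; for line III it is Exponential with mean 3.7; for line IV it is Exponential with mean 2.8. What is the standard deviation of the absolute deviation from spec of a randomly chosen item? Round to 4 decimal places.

Per component, I: μ=6.75, E[X²]=51.87; II: μ=7.6, E[X²]=115.52; III: μ=3.7, E[X²]=27.38; IV: μ=2.8, E[X²]=15.68.
E[X] = 0.12·6.75 + 0.32·7.6 + 0.34·3.7 + 0.22·2.8 = 5.116.
E[X²] = 0.12·51.87 + 0.32·115.52 + 0.34·27.38 + 0.22·15.68 = 55.9496.
Var(X) = E[X²] − (E[X])² = 55.9496 − 26.1735 = 29.7761.
SD(X) = √29.7761 = 5.45675.

5.4568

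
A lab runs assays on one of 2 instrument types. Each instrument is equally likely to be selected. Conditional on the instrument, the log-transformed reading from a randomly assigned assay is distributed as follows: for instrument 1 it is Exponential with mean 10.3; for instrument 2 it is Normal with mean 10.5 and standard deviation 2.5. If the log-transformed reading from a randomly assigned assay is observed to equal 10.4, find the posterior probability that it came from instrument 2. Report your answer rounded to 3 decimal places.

Likelihoods f(10.4 | ·): 1: 0.0353714; 2: 0.159449.
Posterior ∝ prior × likelihood. Numerator for 2: 0.5·0.159449 = 0.0797247.
Normalizing constant: 0.5·0.0353714 + 0.5·0.159449 = 0.0974103.
P(2 | observation) = 0.0797247 / 0.0974103 = 0.818441.

0.818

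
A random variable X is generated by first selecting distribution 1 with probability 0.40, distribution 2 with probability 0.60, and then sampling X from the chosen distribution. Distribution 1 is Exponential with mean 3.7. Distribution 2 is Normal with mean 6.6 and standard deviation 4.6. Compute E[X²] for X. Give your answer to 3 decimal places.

For each component E[X²] = Var + (mean)², giving 1: 27.38; 2: 64.72.
Overall E[X²] = 0.4·27.38 + 0.6·64.72 = 49.784.

49.784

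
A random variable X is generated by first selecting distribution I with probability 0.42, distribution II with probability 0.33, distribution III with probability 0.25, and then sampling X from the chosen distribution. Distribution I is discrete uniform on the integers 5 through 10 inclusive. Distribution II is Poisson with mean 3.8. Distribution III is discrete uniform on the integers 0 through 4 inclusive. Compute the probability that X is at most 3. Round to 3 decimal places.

Conditional on each component, P(X ≤ 3): I: 0; II: 0.473485; III: 0.8.
By total probability, P(X ≤ 3) = 0.42·0 + 0.33·0.473485 + 0.25·0.8 = 0.35625.

0.356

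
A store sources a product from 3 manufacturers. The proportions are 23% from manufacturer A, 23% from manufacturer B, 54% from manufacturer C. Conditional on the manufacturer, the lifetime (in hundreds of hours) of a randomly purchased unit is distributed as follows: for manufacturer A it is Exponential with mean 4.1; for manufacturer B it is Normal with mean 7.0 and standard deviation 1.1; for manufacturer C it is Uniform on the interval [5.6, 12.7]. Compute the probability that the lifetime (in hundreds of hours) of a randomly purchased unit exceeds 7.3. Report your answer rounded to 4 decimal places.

0.5398

Conditional on each manufacturer, P(X > 7.3): A: 0.168556; B: 0.392531; C: 0.760563.
By total probability, P(X > 7.3) = 0.23·0.168556 + 0.23·0.392531 + 0.54·0.760563 = 0.539754.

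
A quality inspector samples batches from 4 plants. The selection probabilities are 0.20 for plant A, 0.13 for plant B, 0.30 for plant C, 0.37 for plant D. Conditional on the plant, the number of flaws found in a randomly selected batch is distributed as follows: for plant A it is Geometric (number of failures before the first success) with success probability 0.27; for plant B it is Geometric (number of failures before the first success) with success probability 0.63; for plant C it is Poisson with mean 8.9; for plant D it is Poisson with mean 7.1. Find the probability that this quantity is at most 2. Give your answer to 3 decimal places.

0.258

Conditional on each plant, P(X ≤ 2): A: 0.610983; B: 0.949347; C: 0.00675193; D: 0.0274801.
By total probability, P(X ≤ 2) = 0.2·0.610983 + 0.13·0.949347 + 0.3·0.00675193 + 0.37·0.0274801 = 0.257805.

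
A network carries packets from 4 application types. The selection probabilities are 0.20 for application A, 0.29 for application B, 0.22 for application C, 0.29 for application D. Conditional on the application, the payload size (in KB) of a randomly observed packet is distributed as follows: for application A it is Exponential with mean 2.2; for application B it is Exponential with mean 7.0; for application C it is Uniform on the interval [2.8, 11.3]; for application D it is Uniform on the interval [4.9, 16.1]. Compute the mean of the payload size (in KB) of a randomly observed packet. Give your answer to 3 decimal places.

Component means — A: 2.2; B: 7; C: 7.05; D: 10.5.
E[X] = 0.2·2.2 + 0.29·7 + 0.22·7.05 + 0.29·10.5 = 7.066.

7.066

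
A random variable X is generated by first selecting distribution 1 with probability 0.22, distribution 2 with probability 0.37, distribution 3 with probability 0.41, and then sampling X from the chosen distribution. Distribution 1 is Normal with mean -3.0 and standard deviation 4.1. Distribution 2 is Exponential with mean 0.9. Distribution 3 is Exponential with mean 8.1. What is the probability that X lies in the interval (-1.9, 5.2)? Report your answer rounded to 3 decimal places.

Conditional on each component, P(-1.9 < X < 5.2): 1: 0.371487; 2: 0.996904; 3: 0.473748.
By total probability, P(-1.9 < X < 5.2) = 0.22·0.371487 + 0.37·0.996904 + 0.41·0.473748 = 0.644818.

0.645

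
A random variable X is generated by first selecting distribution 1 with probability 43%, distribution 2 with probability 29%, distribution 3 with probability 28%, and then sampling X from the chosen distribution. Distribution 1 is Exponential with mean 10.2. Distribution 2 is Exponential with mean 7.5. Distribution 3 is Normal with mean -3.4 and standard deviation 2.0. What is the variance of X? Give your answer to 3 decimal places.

94.995

Per component, 1: μ=10.2, E[X²]=208.08; 2: μ=7.5, E[X²]=112.5; 3: μ=-3.4, E[X²]=15.56.
E[X] = 0.43·10.2 + 0.29·7.5 + 0.28·-3.4 = 5.609.
E[X²] = 0.43·208.08 + 0.29·112.5 + 0.28·15.56 = 126.456.
Var(X) = E[X²] − (E[X])² = 126.456 − 31.4609 = 94.9953.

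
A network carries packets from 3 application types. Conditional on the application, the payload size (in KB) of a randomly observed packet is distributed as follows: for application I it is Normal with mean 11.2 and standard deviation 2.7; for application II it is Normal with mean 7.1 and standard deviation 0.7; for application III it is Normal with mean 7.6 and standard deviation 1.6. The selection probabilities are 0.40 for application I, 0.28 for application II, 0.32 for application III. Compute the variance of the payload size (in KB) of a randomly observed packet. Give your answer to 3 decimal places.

7.436

Per component, I: μ=11.2, E[X²]=132.73; II: μ=7.1, E[X²]=50.9; III: μ=7.6, E[X²]=60.32.
E[X] = 0.4·11.2 + 0.28·7.1 + 0.32·7.6 = 8.9.
E[X²] = 0.4·132.73 + 0.28·50.9 + 0.32·60.32 = 86.6464.
Var(X) = E[X²] − (E[X])² = 86.6464 − 79.21 = 7.4364.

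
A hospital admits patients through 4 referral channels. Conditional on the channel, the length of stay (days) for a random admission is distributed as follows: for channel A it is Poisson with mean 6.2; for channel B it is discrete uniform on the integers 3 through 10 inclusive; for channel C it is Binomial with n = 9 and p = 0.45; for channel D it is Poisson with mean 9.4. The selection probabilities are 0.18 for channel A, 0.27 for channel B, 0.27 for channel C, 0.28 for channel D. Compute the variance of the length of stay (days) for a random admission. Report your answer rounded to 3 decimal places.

9.749

Per component, A: μ=6.2, E[X²]=44.64; B: μ=6.5, E[X²]=47.5; C: μ=4.05, E[X²]=18.63; D: μ=9.4, E[X²]=97.76.
E[X] = 0.18·6.2 + 0.27·6.5 + 0.27·4.05 + 0.28·9.4 = 6.5965.
E[X²] = 0.18·44.64 + 0.27·47.5 + 0.27·18.63 + 0.28·97.76 = 53.2631.
Var(X) = E[X²] − (E[X])² = 53.2631 − 43.5138 = 9.74929.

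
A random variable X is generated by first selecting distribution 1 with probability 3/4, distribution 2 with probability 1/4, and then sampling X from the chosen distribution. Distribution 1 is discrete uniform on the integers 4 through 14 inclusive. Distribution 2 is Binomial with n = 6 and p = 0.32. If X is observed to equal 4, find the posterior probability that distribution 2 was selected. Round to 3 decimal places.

0.211

Likelihoods P(X=4 | ·): 1: 0.0909091; 2: 0.0727292.
Posterior ∝ prior × likelihood. Numerator for 2: 0.25·0.0727292 = 0.0181823.
Normalizing constant: 0.75·0.0909091 + 0.25·0.0727292 = 0.0863641.
P(2 | observation) = 0.0181823 / 0.0863641 = 0.210531.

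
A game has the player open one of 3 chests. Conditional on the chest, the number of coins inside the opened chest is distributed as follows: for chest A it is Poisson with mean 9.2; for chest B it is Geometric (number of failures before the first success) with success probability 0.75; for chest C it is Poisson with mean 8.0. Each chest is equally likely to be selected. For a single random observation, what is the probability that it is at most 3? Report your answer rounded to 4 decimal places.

Conditional on each chest, P(X ≤ 3): A: 0.0184196; B: 0.996094; C: 0.0423801.
By total probability, P(X ≤ 3) = 0.333333·0.0184196 + 0.333333·0.996094 + 0.333333·0.0423801 = 0.352298.

0.3523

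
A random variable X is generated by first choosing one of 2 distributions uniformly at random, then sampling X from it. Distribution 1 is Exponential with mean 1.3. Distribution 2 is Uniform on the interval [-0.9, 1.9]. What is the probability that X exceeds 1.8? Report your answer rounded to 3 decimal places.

0.143

Conditional on each component, P(X > 1.8): 1: 0.25042; 2: 0.0357143.
By total probability, P(X > 1.8) = 0.5·0.25042 + 0.5·0.0357143 = 0.143067.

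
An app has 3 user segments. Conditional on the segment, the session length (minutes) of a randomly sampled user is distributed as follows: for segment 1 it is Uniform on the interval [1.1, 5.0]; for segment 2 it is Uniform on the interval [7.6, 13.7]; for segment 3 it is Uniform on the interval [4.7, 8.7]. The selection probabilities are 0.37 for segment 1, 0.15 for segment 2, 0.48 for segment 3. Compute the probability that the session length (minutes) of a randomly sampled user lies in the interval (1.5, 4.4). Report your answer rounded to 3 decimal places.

0.275

Conditional on each segment, P(1.5 < X < 4.4): 1: 0.74359; 2: 0; 3: 0.
By total probability, P(1.5 < X < 4.4) = 0.37·0.74359 + 0.15·0 + 0.48·0 = 0.275128.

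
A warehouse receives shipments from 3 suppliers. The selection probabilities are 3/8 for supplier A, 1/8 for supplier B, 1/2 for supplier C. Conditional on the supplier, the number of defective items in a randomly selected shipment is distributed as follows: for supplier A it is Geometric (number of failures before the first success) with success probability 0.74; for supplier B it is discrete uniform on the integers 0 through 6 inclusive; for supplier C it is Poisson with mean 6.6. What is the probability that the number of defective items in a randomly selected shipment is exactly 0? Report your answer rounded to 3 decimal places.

0.296

Conditional on each supplier, P(X = 0): A: 0.74; B: 0.142857; C: 0.00136037.
By total probability, P(X = 0) = 0.375·0.74 + 0.125·0.142857 + 0.5·0.00136037 = 0.296037.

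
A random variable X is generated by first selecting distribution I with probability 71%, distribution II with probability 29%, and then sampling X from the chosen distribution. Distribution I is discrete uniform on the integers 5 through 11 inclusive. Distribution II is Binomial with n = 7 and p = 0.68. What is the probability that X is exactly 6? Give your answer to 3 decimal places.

Conditional on each component, P(X = 6): I: 0.142857; II: 0.221463.
By total probability, P(X = 6) = 0.71·0.142857 + 0.29·0.221463 = 0.165653.

0.166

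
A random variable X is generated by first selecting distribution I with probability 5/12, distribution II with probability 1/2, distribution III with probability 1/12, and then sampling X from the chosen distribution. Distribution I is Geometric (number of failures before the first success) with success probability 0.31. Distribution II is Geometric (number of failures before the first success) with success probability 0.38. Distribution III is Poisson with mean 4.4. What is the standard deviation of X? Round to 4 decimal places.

Per component, I: μ=2.22581, E[X²]=12.1342; II: μ=1.63158, E[X²]=6.95568; III: μ=4.4, E[X²]=23.76.
E[X] = 0.416667·2.22581 + 0.5·1.63158 + 0.0833333·4.4 = 2.10988.
E[X²] = 0.416667·12.1342 + 0.5·6.95568 + 0.0833333·23.76 = 10.5138.
Var(X) = E[X²] − (E[X])² = 10.5138 − 4.45157 = 6.0622.
SD(X) = √6.0622 = 2.46215.

2.4622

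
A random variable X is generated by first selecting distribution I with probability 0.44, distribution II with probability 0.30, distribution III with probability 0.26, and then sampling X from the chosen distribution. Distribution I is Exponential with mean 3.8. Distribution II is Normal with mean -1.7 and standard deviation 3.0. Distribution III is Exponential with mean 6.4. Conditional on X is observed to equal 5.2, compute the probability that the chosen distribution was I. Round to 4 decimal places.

Likelihoods f(5.2 | ·): I: 0.0669759; II: 0.00944235; III: 0.0693355.
Posterior ∝ prior × likelihood. Numerator for I: 0.44·0.0669759 = 0.0294694.
Normalizing constant: 0.44·0.0669759 + 0.3·0.00944235 + 0.26·0.0693355 = 0.0503293.
P(I | observation) = 0.0294694 / 0.0503293 = 0.585531.

0.5855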